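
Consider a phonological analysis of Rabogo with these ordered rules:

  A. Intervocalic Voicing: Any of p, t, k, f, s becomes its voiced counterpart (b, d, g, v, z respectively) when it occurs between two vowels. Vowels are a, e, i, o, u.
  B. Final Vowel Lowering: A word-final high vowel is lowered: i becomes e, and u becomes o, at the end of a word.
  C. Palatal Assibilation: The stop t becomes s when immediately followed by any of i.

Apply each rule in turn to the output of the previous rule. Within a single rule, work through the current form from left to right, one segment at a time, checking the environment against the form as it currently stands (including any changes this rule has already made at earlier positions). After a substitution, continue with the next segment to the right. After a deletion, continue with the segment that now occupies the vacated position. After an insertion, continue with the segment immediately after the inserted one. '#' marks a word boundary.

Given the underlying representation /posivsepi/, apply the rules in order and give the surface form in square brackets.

A Intervocalic Voicing: [posivsepi] → [pozivsebi]
B Final Vowel Lowering: [pozivsebi] → [pozivsebe]
C Palatal Assibilation: no change — [pozivsebe]

[pozivsebe]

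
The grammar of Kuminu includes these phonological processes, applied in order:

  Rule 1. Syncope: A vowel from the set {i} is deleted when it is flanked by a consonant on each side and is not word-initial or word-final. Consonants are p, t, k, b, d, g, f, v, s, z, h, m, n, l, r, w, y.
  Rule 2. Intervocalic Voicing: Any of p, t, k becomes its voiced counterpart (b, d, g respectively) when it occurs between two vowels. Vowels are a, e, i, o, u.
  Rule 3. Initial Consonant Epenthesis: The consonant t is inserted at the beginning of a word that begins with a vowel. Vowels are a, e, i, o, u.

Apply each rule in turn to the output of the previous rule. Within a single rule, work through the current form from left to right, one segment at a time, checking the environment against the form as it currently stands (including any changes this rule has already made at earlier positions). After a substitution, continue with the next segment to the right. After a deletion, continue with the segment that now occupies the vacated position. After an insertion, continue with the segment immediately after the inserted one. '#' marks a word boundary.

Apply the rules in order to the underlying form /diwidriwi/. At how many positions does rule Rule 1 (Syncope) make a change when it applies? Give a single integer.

Rule 1 Syncope: [diwidriwi] → [dwdrwi]
Rule 2 Intervocalic Voicing: no change — [dwdrwi]
Rule 3 Initial Consonant Epenthesis: no change — [dwdrwi]
Rule Rule 1 changed 3 position(s).

3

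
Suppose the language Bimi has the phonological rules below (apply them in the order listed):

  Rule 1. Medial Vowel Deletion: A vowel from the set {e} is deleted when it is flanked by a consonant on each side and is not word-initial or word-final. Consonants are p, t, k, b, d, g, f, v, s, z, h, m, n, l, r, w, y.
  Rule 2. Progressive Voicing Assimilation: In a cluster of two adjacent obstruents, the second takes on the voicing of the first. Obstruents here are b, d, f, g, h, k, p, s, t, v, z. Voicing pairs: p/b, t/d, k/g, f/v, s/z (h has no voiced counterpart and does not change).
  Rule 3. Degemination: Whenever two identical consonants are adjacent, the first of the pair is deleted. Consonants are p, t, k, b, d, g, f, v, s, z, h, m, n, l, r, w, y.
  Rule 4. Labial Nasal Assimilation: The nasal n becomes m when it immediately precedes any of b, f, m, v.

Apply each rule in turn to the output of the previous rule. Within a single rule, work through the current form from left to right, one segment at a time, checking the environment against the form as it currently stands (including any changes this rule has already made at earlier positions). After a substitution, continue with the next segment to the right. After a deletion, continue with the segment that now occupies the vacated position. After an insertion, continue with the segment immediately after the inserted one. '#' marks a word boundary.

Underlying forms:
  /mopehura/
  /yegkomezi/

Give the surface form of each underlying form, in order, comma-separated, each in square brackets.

/mopehura/:
  Rule 1 Medial Vowel Deletion: [mopehura] → [mophura]
  Rule 2 Progressive Voicing Assimilation: no change — [mophura]
  Rule 3 Degemination: no change — [mophura]
  Rule 4 Labial Nasal Assimilation: no change — [mophura]
/yegkomezi/:
  Rule 1 Medial Vowel Deletion: [yegkomezi] → [ygkomzi]
  Rule 2 Progressive Voicing Assimilation: [ygkomzi] → [yggomzi]
  Rule 3 Degemination: [yggomzi] → [ygomzi]
  Rule 4 Labial Nasal Assimilation: no change — [ygomzi]

[mophura], [ygomzi]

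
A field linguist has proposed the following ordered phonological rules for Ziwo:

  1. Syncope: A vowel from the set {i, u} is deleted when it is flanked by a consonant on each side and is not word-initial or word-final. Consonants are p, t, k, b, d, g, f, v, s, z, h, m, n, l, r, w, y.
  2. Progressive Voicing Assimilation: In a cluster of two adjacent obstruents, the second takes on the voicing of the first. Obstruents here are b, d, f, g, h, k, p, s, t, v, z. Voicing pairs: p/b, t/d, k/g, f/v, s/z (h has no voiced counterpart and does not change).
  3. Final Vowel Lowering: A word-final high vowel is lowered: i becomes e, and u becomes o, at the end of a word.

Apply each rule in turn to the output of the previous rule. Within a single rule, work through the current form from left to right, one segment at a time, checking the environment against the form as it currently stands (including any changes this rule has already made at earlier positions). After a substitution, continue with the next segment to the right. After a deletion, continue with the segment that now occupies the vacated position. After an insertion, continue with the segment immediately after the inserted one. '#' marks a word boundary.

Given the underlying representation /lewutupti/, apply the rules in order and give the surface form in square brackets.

[lewtpte]

1 Syncope: [lewutupti] → [lewtpti]
2 Progressive Voicing Assimilation: no change — [lewtpti]
3 Final Vowel Lowering: [lewtpti] → [lewtpte]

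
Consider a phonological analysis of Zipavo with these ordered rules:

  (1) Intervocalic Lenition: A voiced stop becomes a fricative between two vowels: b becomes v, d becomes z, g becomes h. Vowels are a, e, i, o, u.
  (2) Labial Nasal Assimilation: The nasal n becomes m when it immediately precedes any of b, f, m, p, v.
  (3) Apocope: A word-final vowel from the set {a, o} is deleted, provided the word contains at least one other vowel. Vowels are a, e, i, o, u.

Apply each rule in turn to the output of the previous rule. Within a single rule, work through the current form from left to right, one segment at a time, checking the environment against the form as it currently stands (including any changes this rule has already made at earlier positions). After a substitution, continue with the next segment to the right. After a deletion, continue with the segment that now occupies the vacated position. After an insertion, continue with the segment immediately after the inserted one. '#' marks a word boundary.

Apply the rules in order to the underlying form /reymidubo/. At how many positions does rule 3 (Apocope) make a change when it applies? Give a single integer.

1

(1) Intervocalic Lenition: [reymidubo] → [reymizuvo]
(2) Labial Nasal Assimilation: no change — [reymizuvo]
(3) Apocope: [reymizuvo] → [reymizuv]
Rule 3 changed 1 position(s).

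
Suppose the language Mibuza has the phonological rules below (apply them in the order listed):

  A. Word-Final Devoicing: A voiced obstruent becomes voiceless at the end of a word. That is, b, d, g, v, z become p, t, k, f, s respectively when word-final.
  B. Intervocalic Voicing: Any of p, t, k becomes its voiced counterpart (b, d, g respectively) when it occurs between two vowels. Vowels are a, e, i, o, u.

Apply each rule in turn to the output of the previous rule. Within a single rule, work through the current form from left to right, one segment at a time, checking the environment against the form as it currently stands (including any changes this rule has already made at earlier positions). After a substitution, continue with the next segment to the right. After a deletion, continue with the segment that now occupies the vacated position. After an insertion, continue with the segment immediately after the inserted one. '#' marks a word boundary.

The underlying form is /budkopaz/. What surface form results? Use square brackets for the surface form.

[budkobas]

A Word-Final Devoicing: [budkopaz] → [budkopas]
B Intervocalic Voicing: [budkopas] → [budkobas]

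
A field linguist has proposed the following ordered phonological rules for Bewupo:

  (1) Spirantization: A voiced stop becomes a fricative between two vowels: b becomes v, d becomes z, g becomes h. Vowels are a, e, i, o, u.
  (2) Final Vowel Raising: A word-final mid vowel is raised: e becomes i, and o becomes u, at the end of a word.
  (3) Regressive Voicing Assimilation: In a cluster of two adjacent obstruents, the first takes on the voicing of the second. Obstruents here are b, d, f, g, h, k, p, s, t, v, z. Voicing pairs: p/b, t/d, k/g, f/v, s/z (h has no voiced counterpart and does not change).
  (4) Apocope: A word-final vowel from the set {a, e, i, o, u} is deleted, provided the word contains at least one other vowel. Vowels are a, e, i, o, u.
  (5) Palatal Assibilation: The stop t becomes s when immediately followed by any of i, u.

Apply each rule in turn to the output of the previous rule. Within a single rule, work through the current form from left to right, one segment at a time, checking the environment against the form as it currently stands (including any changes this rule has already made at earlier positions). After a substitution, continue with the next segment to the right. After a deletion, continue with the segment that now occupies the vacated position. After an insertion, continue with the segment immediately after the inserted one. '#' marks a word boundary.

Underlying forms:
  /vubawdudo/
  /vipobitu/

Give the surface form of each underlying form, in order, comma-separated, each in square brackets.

/vubawdudo/:
  (1) Spirantization: [vubawdudo] → [vuvawduzo]
  (2) Final Vowel Raising: [vuvawduzo] → [vuvawduzu]
  (3) Regressive Voicing Assimilation: no change — [vuvawduzu]
  (4) Apocope: [vuvawduzu] → [vuvawduz]
  (5) Palatal Assibilation: no change — [vuvawduz]
/vipobitu/:
  (1) Spirantization: [vipobitu] → [vipovitu]
  (2) Final Vowel Raising: no change — [vipovitu]
  (3) Regressive Voicing Assimilation: no change — [vipovitu]
  (4) Apocope: [vipovitu] → [vipovit]
  (5) Palatal Assibilation: no change — [vipovit]

[vuvawduz], [vipovit]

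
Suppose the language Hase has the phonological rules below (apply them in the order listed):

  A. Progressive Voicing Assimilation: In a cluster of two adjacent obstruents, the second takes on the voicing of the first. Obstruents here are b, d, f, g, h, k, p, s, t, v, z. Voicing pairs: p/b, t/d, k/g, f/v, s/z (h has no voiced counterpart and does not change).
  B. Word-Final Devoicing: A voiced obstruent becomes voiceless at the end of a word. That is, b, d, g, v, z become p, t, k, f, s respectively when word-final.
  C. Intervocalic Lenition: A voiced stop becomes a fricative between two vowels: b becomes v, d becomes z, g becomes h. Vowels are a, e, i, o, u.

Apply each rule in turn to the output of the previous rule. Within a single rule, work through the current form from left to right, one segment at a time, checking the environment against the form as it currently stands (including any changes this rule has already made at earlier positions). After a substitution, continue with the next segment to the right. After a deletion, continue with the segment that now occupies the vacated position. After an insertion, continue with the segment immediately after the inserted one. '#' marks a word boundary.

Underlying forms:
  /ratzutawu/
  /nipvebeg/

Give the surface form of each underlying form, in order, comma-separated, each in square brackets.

[ratsutawu], [nipfevek]

/ratzutawu/:
  A Progressive Voicing Assimilation: [ratzutawu] → [ratsutawu]
  B Word-Final Devoicing: no change — [ratsutawu]
  C Intervocalic Lenition: no change — [ratsutawu]
/nipvebeg/:
  A Progressive Voicing Assimilation: [nipvebeg] → [nipfebeg]
  B Word-Final Devoicing: [nipfebeg] → [nipfebek]
  C Intervocalic Lenition: [nipfebek] → [nipfevek]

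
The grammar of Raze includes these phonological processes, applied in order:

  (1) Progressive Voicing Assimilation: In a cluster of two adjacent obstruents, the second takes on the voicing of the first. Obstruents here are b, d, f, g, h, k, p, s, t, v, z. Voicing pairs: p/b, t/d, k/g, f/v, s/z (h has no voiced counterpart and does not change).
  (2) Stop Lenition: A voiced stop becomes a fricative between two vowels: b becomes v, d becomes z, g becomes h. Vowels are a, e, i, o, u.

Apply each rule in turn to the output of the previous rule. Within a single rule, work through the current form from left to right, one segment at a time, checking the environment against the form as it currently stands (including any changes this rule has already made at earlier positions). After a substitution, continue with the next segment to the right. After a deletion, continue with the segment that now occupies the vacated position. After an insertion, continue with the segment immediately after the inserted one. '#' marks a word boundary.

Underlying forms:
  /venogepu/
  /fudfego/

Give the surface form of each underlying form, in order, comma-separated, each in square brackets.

[venohepu], [fudveho]

/venogepu/:
  (1) Progressive Voicing Assimilation: no change — [venogepu]
  (2) Stop Lenition: [venogepu] → [venohepu]
/fudfego/:
  (1) Progressive Voicing Assimilation: [fudfego] → [fudvego]
  (2) Stop Lenition: [fudvego] → [fudveho]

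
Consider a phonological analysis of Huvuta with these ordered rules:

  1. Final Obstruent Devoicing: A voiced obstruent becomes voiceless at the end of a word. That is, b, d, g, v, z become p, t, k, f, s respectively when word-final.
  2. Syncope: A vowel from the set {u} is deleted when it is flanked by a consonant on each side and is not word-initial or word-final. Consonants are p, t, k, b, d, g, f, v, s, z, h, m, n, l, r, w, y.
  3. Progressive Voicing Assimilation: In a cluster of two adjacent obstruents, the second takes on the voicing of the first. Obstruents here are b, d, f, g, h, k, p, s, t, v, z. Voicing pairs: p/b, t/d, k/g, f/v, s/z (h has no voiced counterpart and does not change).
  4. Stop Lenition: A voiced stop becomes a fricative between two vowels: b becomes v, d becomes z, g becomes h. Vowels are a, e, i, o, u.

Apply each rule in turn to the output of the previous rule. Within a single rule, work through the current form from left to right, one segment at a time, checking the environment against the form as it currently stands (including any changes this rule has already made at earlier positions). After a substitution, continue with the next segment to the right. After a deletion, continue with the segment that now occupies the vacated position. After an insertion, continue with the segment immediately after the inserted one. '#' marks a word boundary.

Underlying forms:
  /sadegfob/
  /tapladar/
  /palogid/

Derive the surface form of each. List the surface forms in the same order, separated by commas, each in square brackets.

/sadegfob/:
  1 Final Obstruent Devoicing: [sadegfob] → [sadegfop]
  2 Syncope: no change — [sadegfop]
  3 Progressive Voicing Assimilation: [sadegfop] → [sadegvop]
  4 Stop Lenition: [sadegvop] → [sazegvop]
/tapladar/:
  1 Final Obstruent Devoicing: no change — [tapladar]
  2 Syncope: no change — [tapladar]
  3 Progressive Voicing Assimilation: no change — [tapladar]
  4 Stop Lenition: [tapladar] → [taplazar]
/palogid/:
  1 Final Obstruent Devoicing: [palogid] → [palogit]
  2 Syncope: no change — [palogit]
  3 Progressive Voicing Assimilation: no change — [palogit]
  4 Stop Lenition: [palogit] → [palohit]

[sazegvop], [taplazar], [palohit]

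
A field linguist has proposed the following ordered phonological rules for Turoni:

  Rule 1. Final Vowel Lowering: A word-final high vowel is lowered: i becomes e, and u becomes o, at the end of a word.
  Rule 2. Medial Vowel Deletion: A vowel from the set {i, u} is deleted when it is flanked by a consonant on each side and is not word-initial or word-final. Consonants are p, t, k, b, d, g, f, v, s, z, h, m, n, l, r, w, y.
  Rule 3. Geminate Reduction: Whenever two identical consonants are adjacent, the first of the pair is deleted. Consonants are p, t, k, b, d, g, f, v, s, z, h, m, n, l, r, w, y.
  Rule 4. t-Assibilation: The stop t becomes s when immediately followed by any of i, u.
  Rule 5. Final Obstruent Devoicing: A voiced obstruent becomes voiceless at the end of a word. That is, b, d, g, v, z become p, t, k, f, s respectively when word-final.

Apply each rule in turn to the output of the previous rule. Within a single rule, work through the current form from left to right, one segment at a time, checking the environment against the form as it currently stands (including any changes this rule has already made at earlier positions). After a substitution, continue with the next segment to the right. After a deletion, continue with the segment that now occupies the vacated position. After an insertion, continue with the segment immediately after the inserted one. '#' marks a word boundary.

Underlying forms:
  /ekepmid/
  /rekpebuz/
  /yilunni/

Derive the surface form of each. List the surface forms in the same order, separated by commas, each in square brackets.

[ekepmt], [rekpebs], [ylne]

/ekepmid/:
  Rule 1 Final Vowel Lowering: no change — [ekepmid]
  Rule 2 Medial Vowel Deletion: [ekepmid] → [ekepmd]
  Rule 3 Geminate Reduction: no change — [ekepmd]
  Rule 4 t-Assibilation: no change — [ekepmd]
  Rule 5 Final Obstruent Devoicing: [ekepmd] → [ekepmt]
/rekpebuz/:
  Rule 1 Final Vowel Lowering: no change — [rekpebuz]
  Rule 2 Medial Vowel Deletion: [rekpebuz] → [rekpebz]
  Rule 3 Geminate Reduction: no change — [rekpebz]
  Rule 4 t-Assibilation: no change — [rekpebz]
  Rule 5 Final Obstruent Devoicing: [rekpebz] → [rekpebs]
/yilunni/:
  Rule 1 Final Vowel Lowering: [yilunni] → [yilunne]
  Rule 2 Medial Vowel Deletion: [yilunne] → [ylnne]
  Rule 3 Geminate Reduction: [ylnne] → [ylne]
  Rule 4 t-Assibilation: no change — [ylne]
  Rule 5 Final Obstruent Devoicing: no change — [ylne]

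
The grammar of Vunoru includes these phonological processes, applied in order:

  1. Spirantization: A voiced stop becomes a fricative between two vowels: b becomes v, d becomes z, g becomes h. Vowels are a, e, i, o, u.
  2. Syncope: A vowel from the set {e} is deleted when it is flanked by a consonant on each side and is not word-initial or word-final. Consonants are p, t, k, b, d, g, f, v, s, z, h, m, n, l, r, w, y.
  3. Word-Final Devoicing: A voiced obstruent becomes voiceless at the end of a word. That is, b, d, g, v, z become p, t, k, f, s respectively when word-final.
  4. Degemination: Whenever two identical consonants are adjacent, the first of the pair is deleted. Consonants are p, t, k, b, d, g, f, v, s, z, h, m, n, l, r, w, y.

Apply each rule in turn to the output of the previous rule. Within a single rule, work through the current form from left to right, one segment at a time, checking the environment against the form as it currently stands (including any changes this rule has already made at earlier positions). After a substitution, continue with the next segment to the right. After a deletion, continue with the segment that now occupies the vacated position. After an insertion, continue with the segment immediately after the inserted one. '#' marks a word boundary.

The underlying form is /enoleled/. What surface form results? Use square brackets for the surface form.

[enolt]

1 Spirantization: no change — [enoleled]
2 Syncope: [enoleled] → [enolld]
3 Word-Final Devoicing: [enolld] → [enollt]
4 Degemination: [enollt] → [enolt]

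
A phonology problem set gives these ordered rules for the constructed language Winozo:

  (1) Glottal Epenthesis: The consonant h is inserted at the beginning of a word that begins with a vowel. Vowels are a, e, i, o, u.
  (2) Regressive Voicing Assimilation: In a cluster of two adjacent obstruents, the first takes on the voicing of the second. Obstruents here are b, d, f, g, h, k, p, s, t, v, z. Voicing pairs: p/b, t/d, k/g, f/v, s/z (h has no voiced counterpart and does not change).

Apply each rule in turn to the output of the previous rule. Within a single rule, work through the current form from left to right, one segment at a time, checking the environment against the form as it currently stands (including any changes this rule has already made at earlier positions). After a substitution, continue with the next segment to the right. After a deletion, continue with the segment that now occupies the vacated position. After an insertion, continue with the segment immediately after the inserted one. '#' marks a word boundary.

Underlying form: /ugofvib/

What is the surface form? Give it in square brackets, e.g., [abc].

(1) Glottal Epenthesis: [ugofvib] → [hugofvib]
(2) Regressive Voicing Assimilation: [hugofvib] → [hugovvib]

[hugovvib]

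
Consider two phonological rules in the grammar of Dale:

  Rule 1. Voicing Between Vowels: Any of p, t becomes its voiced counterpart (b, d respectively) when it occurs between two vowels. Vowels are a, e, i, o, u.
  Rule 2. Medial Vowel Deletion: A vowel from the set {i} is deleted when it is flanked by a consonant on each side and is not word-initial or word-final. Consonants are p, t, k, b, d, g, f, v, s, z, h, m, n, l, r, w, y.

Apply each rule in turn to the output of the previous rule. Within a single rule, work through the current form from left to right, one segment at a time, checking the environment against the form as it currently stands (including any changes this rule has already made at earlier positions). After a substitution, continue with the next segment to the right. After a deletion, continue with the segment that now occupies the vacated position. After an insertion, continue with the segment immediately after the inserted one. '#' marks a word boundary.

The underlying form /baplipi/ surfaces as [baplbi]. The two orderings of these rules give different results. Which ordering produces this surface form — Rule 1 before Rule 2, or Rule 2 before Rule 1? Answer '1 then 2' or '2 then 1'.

Order 1 then 2:
  1 Voicing Between Vowels: [baplipi] → [baplibi]
  2 Medial Vowel Deletion: [baplibi] → [baplbi]
  result: [baplbi]
Order 2 then 1:
  2 Medial Vowel Deletion: [baplipi] → [baplpi]
  1 Voicing Between Vowels: no change — [baplpi]
  result: [baplpi]

1 then 2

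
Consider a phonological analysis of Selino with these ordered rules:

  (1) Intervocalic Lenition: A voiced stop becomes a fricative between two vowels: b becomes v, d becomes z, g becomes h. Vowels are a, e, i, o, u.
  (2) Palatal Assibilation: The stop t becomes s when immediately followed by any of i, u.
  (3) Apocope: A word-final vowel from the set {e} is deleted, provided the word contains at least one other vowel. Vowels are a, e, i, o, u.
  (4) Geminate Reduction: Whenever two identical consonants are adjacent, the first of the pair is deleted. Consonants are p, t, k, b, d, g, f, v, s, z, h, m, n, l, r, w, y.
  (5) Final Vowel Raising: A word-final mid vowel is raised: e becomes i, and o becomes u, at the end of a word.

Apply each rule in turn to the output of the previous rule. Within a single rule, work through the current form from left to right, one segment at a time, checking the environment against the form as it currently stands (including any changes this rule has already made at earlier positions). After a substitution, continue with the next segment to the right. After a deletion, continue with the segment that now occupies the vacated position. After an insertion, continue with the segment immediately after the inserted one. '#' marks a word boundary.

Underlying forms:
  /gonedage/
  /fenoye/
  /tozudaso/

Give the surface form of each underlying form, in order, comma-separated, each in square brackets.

/gonedage/:
  (1) Intervocalic Lenition: [gonedage] → [gonezahe]
  (2) Palatal Assibilation: no change — [gonezahe]
  (3) Apocope: [gonezahe] → [gonezah]
  (4) Geminate Reduction: no change — [gonezah]
  (5) Final Vowel Raising: no change — [gonezah]
/fenoye/:
  (1) Intervocalic Lenition: no change — [fenoye]
  (2) Palatal Assibilation: no change — [fenoye]
  (3) Apocope: [fenoye] → [fenoy]
  (4) Geminate Reduction: no change — [fenoy]
  (5) Final Vowel Raising: no change — [fenoy]
/tozudaso/:
  (1) Intervocalic Lenition: [tozudaso] → [tozuzaso]
  (2) Palatal Assibilation: no change — [tozuzaso]
  (3) Apocope: no change — [tozuzaso]
  (4) Geminate Reduction: no change — [tozuzaso]
  (5) Final Vowel Raising: [tozuzaso] → [tozuzasu]

[gonezah], [fenoy], [tozuzasu]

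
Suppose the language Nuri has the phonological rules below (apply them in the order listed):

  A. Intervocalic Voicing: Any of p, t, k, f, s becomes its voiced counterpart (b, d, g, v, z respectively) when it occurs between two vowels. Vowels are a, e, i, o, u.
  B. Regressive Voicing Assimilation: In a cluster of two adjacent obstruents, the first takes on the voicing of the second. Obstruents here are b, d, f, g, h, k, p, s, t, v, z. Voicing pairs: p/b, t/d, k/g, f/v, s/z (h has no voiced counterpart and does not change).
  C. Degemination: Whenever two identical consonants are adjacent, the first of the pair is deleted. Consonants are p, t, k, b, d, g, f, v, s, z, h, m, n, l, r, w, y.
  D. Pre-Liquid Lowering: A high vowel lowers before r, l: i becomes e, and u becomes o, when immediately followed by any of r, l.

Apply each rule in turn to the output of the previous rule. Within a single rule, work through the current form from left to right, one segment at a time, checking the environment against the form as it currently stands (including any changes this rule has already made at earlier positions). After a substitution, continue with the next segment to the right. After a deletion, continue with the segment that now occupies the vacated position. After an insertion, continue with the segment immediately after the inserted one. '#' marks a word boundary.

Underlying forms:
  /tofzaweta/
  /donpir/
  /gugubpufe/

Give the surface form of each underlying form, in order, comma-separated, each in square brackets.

[tovzaweda], [donper], [gugupuve]

/tofzaweta/:
  A Intervocalic Voicing: [tofzaweta] → [tofzaweda]
  B Regressive Voicing Assimilation: [tofzaweda] → [tovzaweda]
  C Degemination: no change — [tovzaweda]
  D Pre-Liquid Lowering: no change — [tovzaweda]
/donpir/:
  A Intervocalic Voicing: no change — [donpir]
  B Regressive Voicing Assimilation: no change — [donpir]
  C Degemination: no change — [donpir]
  D Pre-Liquid Lowering: [donpir] → [donper]
/gugubpufe/:
  A Intervocalic Voicing: [gugubpufe] → [gugubpuve]
  B Regressive Voicing Assimilation: [gugubpuve] → [guguppuve]
  C Degemination: [guguppuve] → [gugupuve]
  D Pre-Liquid Lowering: no change — [gugupuve]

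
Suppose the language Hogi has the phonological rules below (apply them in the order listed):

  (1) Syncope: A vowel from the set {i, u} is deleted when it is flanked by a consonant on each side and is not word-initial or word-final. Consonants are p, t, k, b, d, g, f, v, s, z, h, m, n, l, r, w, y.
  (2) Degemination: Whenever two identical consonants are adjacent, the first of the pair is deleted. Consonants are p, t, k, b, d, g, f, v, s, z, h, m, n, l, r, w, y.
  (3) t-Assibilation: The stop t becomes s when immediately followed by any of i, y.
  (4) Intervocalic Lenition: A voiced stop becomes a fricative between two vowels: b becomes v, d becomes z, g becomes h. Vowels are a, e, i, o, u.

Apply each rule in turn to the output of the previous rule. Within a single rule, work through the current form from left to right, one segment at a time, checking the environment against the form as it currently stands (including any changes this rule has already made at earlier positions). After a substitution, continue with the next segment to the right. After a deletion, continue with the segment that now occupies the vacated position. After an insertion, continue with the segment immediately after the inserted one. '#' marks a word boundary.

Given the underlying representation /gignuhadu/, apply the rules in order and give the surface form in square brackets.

[gnhazu]

(1) Syncope: [gignuhadu] → [ggnhadu]
(2) Degemination: [ggnhadu] → [gnhadu]
(3) t-Assibilation: no change — [gnhadu]
(4) Intervocalic Lenition: [gnhadu] → [gnhazu]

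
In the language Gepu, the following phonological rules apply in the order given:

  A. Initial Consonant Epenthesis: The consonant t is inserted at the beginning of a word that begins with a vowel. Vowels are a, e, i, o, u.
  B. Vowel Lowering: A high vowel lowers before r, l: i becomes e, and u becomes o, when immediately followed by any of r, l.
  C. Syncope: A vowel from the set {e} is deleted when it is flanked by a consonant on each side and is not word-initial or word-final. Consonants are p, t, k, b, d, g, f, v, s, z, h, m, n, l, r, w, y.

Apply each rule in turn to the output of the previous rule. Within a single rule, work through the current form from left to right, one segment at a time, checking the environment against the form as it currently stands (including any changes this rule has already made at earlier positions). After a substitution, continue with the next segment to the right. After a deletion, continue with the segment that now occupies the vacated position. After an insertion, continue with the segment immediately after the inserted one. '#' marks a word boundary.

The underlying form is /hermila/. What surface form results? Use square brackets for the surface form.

A Initial Consonant Epenthesis: no change — [hermila]
B Vowel Lowering: [hermila] → [hermela]
C Syncope: [hermela] → [hrmla]

[hrmla]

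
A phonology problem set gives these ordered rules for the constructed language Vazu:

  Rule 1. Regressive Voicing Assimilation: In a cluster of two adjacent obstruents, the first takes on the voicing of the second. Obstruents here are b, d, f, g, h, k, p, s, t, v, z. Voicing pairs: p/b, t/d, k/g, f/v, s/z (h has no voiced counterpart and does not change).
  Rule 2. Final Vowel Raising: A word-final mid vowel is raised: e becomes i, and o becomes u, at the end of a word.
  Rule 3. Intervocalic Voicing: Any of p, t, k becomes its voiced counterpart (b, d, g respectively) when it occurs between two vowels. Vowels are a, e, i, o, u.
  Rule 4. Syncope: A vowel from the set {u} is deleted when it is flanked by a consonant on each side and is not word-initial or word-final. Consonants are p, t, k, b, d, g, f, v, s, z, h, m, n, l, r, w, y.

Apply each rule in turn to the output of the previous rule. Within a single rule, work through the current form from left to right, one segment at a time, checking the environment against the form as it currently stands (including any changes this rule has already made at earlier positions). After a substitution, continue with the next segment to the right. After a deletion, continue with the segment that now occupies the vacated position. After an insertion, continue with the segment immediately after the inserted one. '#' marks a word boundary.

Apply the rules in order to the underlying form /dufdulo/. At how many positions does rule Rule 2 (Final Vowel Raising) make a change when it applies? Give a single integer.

1

Rule 1 Regressive Voicing Assimilation: [dufdulo] → [duvdulo]
Rule 2 Final Vowel Raising: [duvdulo] → [duvdulu]
Rule 3 Intervocalic Voicing: no change — [duvdulu]
Rule 4 Syncope: [duvdulu] → [dvdlu]
Rule Rule 2 changed 1 position(s).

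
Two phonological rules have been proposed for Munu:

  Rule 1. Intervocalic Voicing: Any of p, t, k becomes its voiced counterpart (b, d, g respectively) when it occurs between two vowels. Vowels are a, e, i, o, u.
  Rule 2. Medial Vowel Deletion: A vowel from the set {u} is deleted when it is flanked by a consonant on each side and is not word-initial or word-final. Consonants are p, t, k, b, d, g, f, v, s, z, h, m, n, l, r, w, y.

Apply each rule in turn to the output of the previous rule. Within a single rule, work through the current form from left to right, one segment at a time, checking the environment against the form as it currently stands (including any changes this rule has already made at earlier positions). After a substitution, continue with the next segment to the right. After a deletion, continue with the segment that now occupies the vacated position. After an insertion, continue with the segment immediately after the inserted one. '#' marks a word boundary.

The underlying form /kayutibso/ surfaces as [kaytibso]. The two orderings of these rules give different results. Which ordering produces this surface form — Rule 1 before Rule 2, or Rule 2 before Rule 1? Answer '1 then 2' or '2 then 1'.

Order 1 then 2:
  1 Intervocalic Voicing: [kayutibso] → [kayudibso]
  2 Medial Vowel Deletion: [kayudibso] → [kaydibso]
  result: [kaydibso]
Order 2 then 1:
  2 Medial Vowel Deletion: [kayutibso] → [kaytibso]
  1 Intervocalic Voicing: no change — [kaytibso]
  result: [kaytibso]

2 then 1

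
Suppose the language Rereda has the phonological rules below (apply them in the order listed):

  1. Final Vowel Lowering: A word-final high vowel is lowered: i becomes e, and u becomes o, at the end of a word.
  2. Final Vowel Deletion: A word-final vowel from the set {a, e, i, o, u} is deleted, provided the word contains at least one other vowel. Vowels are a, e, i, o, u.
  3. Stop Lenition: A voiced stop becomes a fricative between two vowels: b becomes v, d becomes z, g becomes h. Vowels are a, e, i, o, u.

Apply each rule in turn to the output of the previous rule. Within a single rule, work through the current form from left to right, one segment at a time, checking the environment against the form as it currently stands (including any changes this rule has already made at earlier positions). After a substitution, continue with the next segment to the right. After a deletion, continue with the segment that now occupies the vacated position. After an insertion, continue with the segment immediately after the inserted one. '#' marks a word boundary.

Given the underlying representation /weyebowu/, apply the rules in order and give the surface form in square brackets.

[weyevow]

1 Final Vowel Lowering: [weyebowu] → [weyebowo]
2 Final Vowel Deletion: [weyebowo] → [weyebow]
3 Stop Lenition: [weyebow] → [weyevow]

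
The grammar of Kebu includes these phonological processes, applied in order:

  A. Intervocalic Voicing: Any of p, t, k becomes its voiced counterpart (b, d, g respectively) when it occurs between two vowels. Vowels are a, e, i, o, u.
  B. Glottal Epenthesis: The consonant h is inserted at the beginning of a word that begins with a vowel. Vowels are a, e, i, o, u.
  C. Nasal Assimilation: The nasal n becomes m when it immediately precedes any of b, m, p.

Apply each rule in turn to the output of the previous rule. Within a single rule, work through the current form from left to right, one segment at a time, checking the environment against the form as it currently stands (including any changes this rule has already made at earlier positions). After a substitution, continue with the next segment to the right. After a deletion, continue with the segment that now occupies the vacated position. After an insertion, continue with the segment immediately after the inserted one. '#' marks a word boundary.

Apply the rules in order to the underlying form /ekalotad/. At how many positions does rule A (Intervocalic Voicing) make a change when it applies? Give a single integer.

2

A Intervocalic Voicing: [ekalotad] → [egalodad]
B Glottal Epenthesis: [egalodad] → [hegalodad]
C Nasal Assimilation: no change — [hegalodad]
Rule A changed 2 position(s).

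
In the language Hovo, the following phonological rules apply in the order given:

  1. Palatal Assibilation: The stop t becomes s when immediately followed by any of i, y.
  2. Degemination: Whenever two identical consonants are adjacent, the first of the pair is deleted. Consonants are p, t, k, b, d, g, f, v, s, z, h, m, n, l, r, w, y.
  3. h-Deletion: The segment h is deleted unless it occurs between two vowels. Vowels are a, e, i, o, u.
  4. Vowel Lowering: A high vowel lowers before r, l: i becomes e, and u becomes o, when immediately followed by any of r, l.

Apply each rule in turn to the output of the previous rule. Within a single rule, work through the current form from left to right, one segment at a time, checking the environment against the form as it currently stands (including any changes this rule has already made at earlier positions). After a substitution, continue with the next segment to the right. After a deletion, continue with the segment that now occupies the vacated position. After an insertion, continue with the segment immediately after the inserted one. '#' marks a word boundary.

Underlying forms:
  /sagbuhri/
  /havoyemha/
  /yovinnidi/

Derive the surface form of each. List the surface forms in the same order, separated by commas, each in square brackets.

[sagbori], [avoyema], [yovinidi]

/sagbuhri/:
  1 Palatal Assibilation: no change — [sagbuhri]
  2 Degemination: no change — [sagbuhri]
  3 h-Deletion: [sagbuhri] → [sagburi]
  4 Vowel Lowering: [sagburi] → [sagbori]
/havoyemha/:
  1 Palatal Assibilation: no change — [havoyemha]
  2 Degemination: no change — [havoyemha]
  3 h-Deletion: [havoyemha] → [avoyema]
  4 Vowel Lowering: no change — [avoyema]
/yovinnidi/:
  1 Palatal Assibilation: no change — [yovinnidi]
  2 Degemination: [yovinnidi] → [yovinidi]
  3 h-Deletion: no change — [yovinidi]
  4 Vowel Lowering: no change — [yovinidi]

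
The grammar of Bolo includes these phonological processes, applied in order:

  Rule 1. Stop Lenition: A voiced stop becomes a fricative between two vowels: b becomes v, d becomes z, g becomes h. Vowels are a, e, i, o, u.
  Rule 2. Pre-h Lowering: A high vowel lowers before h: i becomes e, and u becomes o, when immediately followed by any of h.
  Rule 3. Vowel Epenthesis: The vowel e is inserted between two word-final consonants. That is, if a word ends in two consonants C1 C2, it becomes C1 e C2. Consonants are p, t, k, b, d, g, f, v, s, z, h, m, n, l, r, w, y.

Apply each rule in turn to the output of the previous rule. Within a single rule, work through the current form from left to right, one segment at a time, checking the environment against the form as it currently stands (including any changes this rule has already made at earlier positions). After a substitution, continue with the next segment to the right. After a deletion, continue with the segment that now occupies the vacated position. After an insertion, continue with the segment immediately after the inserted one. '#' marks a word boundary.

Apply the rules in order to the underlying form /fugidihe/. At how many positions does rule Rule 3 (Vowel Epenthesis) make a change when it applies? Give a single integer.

0

Rule 1 Stop Lenition: [fugidihe] → [fuhizihe]
Rule 2 Pre-h Lowering: [fuhizihe] → [fohizehe]
Rule 3 Vowel Epenthesis: no change — [fohizehe]
Rule Rule 3 changed 0 position(s).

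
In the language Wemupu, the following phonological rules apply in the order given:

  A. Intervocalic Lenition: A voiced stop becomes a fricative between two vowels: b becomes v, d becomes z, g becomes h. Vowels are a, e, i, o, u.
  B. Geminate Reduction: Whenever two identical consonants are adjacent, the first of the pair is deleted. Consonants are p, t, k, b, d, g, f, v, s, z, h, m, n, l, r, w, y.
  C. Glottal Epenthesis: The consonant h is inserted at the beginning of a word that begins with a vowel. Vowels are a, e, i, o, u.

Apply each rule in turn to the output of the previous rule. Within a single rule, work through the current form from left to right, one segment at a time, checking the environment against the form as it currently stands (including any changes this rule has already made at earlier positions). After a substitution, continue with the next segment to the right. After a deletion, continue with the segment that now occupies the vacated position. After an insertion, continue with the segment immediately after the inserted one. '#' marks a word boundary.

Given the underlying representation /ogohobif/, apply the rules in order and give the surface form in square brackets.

A Intervocalic Lenition: [ogohobif] → [ohohovif]
B Geminate Reduction: no change — [ohohovif]
C Glottal Epenthesis: [ohohovif] → [hohohovif]

[hohohovif]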